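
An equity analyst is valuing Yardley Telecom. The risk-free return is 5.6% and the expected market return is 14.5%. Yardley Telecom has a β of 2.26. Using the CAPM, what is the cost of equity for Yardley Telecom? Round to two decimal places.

Market risk premium = E(R_m) − R_f = 14.5% − 5.6% = 8.90%
E(R) = R_f + β × MRP = 5.6% + 2.26 × 8.9% = 25.71%

25.71%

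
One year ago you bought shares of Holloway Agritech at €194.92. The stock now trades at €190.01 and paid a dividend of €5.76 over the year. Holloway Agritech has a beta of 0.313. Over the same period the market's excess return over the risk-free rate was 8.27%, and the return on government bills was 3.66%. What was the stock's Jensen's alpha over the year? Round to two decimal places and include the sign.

Realised HPR = (P1 + D1 − P0) / P0 = (190.01 + 5.76 − 194.92) / 194.92 = 0.85 / 194.92 = 0.4361%
CAPM required = R_f + β·MRP = 3.66% + 0.313 × 8.27% = 6.24851%
α = realised − required = 0.4361% − 6.24851% = -5.81%

-5.81%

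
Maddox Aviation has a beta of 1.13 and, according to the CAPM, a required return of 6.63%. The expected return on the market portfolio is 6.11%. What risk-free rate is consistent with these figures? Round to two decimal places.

E(R) = R_f + β(E(R_m) − R_f) = R_f(1 − β) + β·E(R_m)
6.63% = R_f × (1 − 1.13) + 1.13 × 6.11%
6.63% = R_f × -0.13 + 6.9043%
R_f = (6.63% − 6.9043%) / -0.13 = 2.11%

2.11%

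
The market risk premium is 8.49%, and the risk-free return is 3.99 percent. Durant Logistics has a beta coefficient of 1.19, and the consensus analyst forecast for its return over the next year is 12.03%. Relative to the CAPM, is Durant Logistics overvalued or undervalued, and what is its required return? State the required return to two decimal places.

Required return = R_f + β·MRP = 3.99% + 1.19 × 8.49% = 14.09%
Forecast 12.03% < required 14.09% → the stock plots below the SML → overvalued.

Overvalued; required return 14.09%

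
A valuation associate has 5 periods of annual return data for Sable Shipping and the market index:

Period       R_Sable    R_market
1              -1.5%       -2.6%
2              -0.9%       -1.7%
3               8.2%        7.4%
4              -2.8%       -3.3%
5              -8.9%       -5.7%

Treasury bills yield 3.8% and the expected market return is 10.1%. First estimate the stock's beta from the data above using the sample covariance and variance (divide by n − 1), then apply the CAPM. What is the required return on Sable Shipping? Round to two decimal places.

11.24%

Mean R_i = (-1.5 − 0.9 + 8.2 − 2.8 − 8.9) / 5 = -1.1800%
Mean R_m = (-2.6 − 1.7 + 7.4 − 3.3 − 5.7) / 5 = -1.1800%
Σ(R_i − R̄_i)(R_m − R̄_m) = 119.1180  ⇒  Cov = 119.1180 / 4 = 29.7795
Σ(R_m − R̄_m)² = 100.8280  ⇒  Var(R_m) = 100.8280 / 4 = 25.2070
β = Cov / Var(R_m) = 29.7795 / 25.2070 = 1.1814
MRP = 10.1% − 3.8% = 6.30%
E(R) = R_f + β × MRP = 3.8% + 1.1814 × 6.3% = 11.24%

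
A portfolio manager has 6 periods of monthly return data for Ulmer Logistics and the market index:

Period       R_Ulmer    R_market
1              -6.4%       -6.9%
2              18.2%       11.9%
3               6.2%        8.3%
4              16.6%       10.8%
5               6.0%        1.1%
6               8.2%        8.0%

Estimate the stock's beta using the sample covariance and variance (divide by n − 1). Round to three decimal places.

Mean R_i = (-6.4 + 18.2 + 6.2 + 16.6 + 6.0 + 8.2) / 6 = 8.1333%
Mean R_m = (-6.9 + 11.9 + 8.3 + 10.8 + 1.1 + 8.0) / 6 = 5.5333%
Σ(R_i − R̄_i)(R_m − R̄_m) = 293.6533  ⇒  Cov = 293.6533 / 5 = 58.7307
Σ(R_m − R̄_m)² = 256.2533  ⇒  Var(R_m) = 256.2533 / 5 = 51.2507
β = Cov / Var(R_m) = 58.7307 / 51.2507 = 1.1459

1.146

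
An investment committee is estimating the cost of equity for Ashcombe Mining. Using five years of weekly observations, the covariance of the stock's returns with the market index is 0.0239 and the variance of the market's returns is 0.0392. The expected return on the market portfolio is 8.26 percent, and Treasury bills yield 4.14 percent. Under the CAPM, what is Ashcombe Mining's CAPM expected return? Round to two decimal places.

6.65%

β = Cov(R_i, R_m) / Var(R_m) = 0.0239 / 0.0392 = 0.6097
MRP = 8.26% − 4.14% = 4.12%
E(R) = R_f + β × MRP = 4.14% + 0.6097 × 4.12% = 6.65%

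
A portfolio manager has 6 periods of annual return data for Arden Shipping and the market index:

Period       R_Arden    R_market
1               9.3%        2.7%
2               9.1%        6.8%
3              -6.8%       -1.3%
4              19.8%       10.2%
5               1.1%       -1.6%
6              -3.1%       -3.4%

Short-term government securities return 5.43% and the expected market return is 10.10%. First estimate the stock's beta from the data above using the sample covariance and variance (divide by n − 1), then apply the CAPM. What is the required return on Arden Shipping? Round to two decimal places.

13.27%

Mean R_i = (9.3 + 9.1 − 6.8 + 19.8 + 1.1 − 3.1) / 6 = 4.9000%
Mean R_m = (2.7 + 6.8 − 1.3 + 10.2 − 1.6 − 3.4) / 6 = 2.2333%
Σ(R_i − R̄_i)(R_m − R̄_m) = 240.9100  ⇒  Cov = 240.9100 / 5 = 48.1820
Σ(R_m − R̄_m)² = 143.4533  ⇒  Var(R_m) = 143.4533 / 5 = 28.6907
β = Cov / Var(R_m) = 48.1820 / 28.6907 = 1.6794
MRP = 10.10% − 5.43% = 4.67%
E(R) = R_f + β × MRP = 5.43% + 1.6794 × 4.67% = 13.27%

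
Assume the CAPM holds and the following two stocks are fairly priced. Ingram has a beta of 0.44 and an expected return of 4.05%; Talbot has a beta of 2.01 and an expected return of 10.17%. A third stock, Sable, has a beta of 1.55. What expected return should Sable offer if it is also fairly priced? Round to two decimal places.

8.38%

MRP (SML slope) = (10.17% − 4.05%) / (2.01 − 0.44) = 6.12% / 1.57 = 3.8981%
R_f (intercept) = 4.05% − 0.44 × 3.8981% = 2.3348%
E(R_Sable) = R_f + β × MRP = 2.3348% + 1.55 × 3.8981% = 8.38%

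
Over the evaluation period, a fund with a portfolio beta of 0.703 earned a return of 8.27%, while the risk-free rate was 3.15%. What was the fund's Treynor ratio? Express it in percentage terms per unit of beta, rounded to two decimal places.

7.28%

Treynor = (R_P − R_f) / β_P = (8.27% − 3.15%) / 0.7030 = 5.12% / 0.7030 = 7.28%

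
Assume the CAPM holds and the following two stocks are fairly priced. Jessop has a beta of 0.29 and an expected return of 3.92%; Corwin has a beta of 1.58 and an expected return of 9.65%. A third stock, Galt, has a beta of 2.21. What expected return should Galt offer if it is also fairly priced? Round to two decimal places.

12.45%

MRP (SML slope) = (9.65% − 3.92%) / (1.58 − 0.29) = 5.73% / 1.29 = 4.4419%
R_f (intercept) = 3.92% − 0.29 × 4.4419% = 2.6318%
E(R_Galt) = R_f + β × MRP = 2.6318% + 2.21 × 4.4419% = 12.45%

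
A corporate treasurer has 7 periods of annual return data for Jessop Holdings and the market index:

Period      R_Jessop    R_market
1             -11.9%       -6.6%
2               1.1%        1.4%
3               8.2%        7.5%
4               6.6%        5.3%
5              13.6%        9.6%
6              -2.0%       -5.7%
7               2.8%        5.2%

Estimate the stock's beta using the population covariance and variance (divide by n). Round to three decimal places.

1.196

Mean R_i = (-11.9 + 1.1 + 8.2 + 6.6 + 13.6 − 2.0 + 2.8) / 7 = 2.6286%
Mean R_m = (-6.6 + 1.4 + 7.5 + 5.3 + 9.6 − 5.7 + 5.2) / 7 = 2.3857%
Σ(R_i − R̄_i)(R_m − R̄_m) = 289.1829  ⇒  Cov = 289.1829 / 7 = 41.3118
Σ(R_m − R̄_m)² = 241.7086  ⇒  Var(R_m) = 241.7086 / 7 = 34.5298
β = Cov / Var(R_m) = 41.3118 / 34.5298 = 1.1964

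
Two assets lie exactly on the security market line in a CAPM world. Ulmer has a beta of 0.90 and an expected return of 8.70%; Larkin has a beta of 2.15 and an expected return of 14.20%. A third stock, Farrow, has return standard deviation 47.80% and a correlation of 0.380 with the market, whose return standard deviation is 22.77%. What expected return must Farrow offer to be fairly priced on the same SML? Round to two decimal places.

8.25%

MRP = (14.20% − 8.70%) / (2.15 − 0.90) = 4.4000%
R_f = 8.70% − 0.90 × 4.4000% = 4.7400%
β_Farrow = ρ·σ_i/σ_m = 0.380 × 47.80 / 22.77 = 0.7977
E(R_Farrow) = R_f + β × MRP = 4.7400% + 0.7977 × 4.4000% = 8.25%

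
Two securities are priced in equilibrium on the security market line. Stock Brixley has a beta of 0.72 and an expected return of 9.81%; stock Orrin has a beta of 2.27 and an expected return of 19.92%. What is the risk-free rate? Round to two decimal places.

Both satisfy E(R) = R_f + β·MRP, so the slope of the SML is
MRP = (19.92% − 9.81%) / (2.27 − 0.72) = 10.11% / 1.55 = 6.5226%
R_f = E(R_Brixley) − β_Brixley·MRP = 9.81% − 0.72 × 6.5226% = 5.1137%

5.11%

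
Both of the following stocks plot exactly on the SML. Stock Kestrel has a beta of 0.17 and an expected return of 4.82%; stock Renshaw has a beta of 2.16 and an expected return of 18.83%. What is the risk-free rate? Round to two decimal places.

Both satisfy E(R) = R_f + β·MRP, so the slope of the SML is
MRP = (18.83% − 4.82%) / (2.16 − 0.17) = 14.01% / 1.99 = 7.0402%
R_f = E(R_Kestrel) − β_Kestrel·MRP = 4.82% − 0.17 × 7.0402% = 3.6232%

3.62%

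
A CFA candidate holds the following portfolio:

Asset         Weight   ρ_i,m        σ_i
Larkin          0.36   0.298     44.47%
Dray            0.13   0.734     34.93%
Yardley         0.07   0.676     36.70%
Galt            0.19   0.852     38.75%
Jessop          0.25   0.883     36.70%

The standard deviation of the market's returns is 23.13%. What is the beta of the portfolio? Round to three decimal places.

1.047

β_Larkin = 0.298 × 44.47% / 23.13% = 0.5729
β_Dray = 0.734 × 34.93% / 23.13% = 1.1085
β_Yardley = 0.676 × 36.70% / 23.13% = 1.0726
β_Galt = 0.852 × 38.75% / 23.13% = 1.4274
β_Jessop = 0.883 × 36.70% / 23.13% = 1.4010
β_P = Σ w_i β_i = 0.36×0.5729 + 0.13×1.1085 + 0.07×1.0726 + 0.19×1.4274 + 0.25×1.4010 = 1.0469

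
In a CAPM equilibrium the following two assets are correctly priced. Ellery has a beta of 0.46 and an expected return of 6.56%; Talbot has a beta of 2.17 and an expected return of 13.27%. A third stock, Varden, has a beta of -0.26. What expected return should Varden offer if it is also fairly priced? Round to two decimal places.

3.73%

MRP (SML slope) = (13.27% − 6.56%) / (2.17 − 0.46) = 6.71% / 1.71 = 3.9240%
R_f (intercept) = 6.56% − 0.46 × 3.9240% = 4.7550%
E(R_Varden) = R_f + β × MRP = 4.7550% + -0.26 × 3.9240% = 3.73%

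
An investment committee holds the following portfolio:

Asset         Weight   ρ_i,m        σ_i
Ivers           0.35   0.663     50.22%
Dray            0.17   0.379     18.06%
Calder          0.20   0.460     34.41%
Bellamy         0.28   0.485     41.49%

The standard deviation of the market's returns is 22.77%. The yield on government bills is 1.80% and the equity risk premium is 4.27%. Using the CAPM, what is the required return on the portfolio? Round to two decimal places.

β_Ivers = 0.663 × 50.22% / 22.77% = 1.4623
β_Dray = 0.379 × 18.06% / 22.77% = 0.3006
β_Calder = 0.460 × 34.41% / 22.77% = 0.6952
β_Bellamy = 0.485 × 41.49% / 22.77% = 0.8837
β_P = Σ w_i β_i = 0.35×1.4623 + 0.17×0.3006 + 0.20×0.6952 + 0.28×0.8837 = 0.9494
E(R_P) = R_f + β_P × MRP = 1.80% + 0.9494 × 4.27% = 5.85%

5.85%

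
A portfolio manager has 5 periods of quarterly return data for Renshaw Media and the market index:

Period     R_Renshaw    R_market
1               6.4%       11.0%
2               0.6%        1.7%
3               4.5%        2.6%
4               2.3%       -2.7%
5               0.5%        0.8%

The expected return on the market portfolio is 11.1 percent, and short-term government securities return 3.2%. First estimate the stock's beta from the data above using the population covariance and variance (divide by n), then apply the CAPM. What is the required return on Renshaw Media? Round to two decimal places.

6.20%

Mean R_i = (6.4 + 0.6 + 4.5 + 2.3 + 0.5) / 5 = 2.8600%
Mean R_m = (11.0 + 1.7 + 2.6 − 2.7 + 0.8) / 5 = 2.6800%
Σ(R_i − R̄_i)(R_m − R̄_m) = 38.9860  ⇒  Cov = 38.9860 / 5 = 7.7972
Σ(R_m − R̄_m)² = 102.6680  ⇒  Var(R_m) = 102.6680 / 5 = 20.5336
β = Cov / Var(R_m) = 7.7972 / 20.5336 = 0.3797
MRP = 11.1% − 3.2% = 7.90%
E(R) = R_f + β × MRP = 3.2% + 0.3797 × 7.9% = 6.20%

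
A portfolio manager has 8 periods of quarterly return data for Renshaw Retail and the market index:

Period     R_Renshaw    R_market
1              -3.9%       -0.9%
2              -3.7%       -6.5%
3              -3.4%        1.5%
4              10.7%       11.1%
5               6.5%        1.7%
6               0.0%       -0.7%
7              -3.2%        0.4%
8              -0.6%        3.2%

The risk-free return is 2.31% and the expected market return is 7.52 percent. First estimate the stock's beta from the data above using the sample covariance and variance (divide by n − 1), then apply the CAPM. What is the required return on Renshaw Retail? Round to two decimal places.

6.78%

Mean R_i = (-3.9 − 3.7 − 3.4 + 10.7 + 6.5 + 0.0 − 3.2 − 0.6) / 8 = 0.3000%
Mean R_m = (-0.9 − 6.5 + 1.5 + 11.1 + 1.7 − 0.7 + 0.4 + 3.2) / 8 = 1.2250%
Σ(R_i − R̄_i)(R_m − R̄_m) = 146.1400  ⇒  Cov = 146.1400 / 7 = 20.8771
Σ(R_m − R̄_m)² = 170.2950  ⇒  Var(R_m) = 170.2950 / 7 = 24.3279
β = Cov / Var(R_m) = 20.8771 / 24.3279 = 0.8582
MRP = 7.52% − 2.31% = 5.21%
E(R) = R_f + β × MRP = 2.31% + 0.8582 × 5.21% = 6.78%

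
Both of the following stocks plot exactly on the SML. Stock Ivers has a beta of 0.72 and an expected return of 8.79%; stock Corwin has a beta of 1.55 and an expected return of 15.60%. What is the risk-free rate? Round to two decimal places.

2.88%

Both satisfy E(R) = R_f + β·MRP, so the slope of the SML is
MRP = (15.60% − 8.79%) / (1.55 − 0.72) = 6.81% / 0.83 = 8.2048%
R_f = E(R_Ivers) − β_Ivers·MRP = 8.79% − 0.72 × 8.2048% = 2.8825%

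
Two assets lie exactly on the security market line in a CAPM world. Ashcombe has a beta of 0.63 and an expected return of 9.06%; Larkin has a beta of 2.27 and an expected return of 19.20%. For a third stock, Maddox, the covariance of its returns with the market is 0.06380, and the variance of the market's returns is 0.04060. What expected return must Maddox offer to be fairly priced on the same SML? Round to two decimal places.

14.88%

MRP = (19.20% − 9.06%) / (2.27 − 0.63) = 6.1829%
R_f = 9.06% − 0.63 × 6.1829% = 5.1648%
β_Maddox = Cov / Var(R_m) = 0.06380 / 0.04060 = 1.5714
E(R_Maddox) = R_f + β × MRP = 5.1648% + 1.5714 × 6.1829% = 14.88%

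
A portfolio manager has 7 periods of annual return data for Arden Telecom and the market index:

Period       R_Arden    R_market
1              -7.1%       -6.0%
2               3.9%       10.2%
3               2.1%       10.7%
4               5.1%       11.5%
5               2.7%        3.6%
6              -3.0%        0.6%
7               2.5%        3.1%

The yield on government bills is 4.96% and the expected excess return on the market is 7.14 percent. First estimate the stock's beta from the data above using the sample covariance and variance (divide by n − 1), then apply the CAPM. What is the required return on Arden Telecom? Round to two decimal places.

Mean R_i = (-7.1 + 3.9 + 2.1 + 5.1 + 2.7 − 3.0 + 2.5) / 7 = 0.8857%
Mean R_m = (-6.0 + 10.2 + 10.7 + 11.5 + 3.6 + 0.6 + 3.1) / 7 = 4.8143%
Σ(R_i − R̄_i)(R_m − R̄_m) = 149.3214  ⇒  Cov = 149.3214 / 6 = 24.8869
Σ(R_m − R̄_m)² = 247.4686  ⇒  Var(R_m) = 247.4686 / 6 = 41.2448
β = Cov / Var(R_m) = 24.8869 / 41.2448 = 0.6034
E(R) = R_f + β × MRP = 4.96% + 0.6034 × 7.14% = 9.27%

9.27%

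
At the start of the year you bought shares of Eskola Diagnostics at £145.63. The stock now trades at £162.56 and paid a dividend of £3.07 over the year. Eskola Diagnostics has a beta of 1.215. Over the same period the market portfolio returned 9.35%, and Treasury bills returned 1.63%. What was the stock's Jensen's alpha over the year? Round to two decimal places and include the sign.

Realised HPR = (P1 + D1 − P0) / P0 = (162.56 + 3.07 − 145.63) / 145.63 = 20.00 / 145.63 = 13.7334%
MRP = 9.35% − 1.63% = 7.72%
CAPM required = R_f + β·MRP = 1.63% + 1.215 × 7.72% = 11.00980%
α = realised − required = 13.7334% − 11.00980% = +2.72%

+2.72%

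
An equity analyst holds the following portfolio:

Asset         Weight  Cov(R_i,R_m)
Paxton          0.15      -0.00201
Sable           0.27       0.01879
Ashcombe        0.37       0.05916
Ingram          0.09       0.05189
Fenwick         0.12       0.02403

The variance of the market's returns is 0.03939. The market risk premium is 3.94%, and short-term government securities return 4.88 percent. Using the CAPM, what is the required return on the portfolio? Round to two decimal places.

β_Paxton = -0.00201 / 0.03939 = -0.0510
β_Sable = 0.01879 / 0.03939 = 0.4770
β_Ashcombe = 0.05916 / 0.03939 = 1.5019
β_Ingram = 0.05189 / 0.03939 = 1.3173
β_Fenwick = 0.02403 / 0.03939 = 0.6101
β_P = Σ w_i β_i = 0.15×-0.0510 + 0.27×0.4770 + 0.37×1.5019 + 0.09×1.3173 + 0.12×0.6101 = 0.8686
E(R_P) = R_f + β_P × MRP = 4.88% + 0.8686 × 3.94% = 8.30%

8.30%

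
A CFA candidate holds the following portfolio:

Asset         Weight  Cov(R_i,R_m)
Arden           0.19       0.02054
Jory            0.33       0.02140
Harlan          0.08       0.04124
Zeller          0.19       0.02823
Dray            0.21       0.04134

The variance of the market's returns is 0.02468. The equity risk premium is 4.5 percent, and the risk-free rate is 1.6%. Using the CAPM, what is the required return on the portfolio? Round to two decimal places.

β_Arden = 0.02054 / 0.02468 = 0.8323
β_Jory = 0.02140 / 0.02468 = 0.8671
β_Harlan = 0.04124 / 0.02468 = 1.6710
β_Zeller = 0.02823 / 0.02468 = 1.1438
β_Dray = 0.04134 / 0.02468 = 1.6750
β_P = Σ w_i β_i = 0.19×0.8323 + 0.33×0.8671 + 0.08×1.6710 + 0.19×1.1438 + 0.21×1.6750 = 1.1470
E(R_P) = R_f + β_P × MRP = 1.6% + 1.1470 × 4.5% = 6.76%

6.76%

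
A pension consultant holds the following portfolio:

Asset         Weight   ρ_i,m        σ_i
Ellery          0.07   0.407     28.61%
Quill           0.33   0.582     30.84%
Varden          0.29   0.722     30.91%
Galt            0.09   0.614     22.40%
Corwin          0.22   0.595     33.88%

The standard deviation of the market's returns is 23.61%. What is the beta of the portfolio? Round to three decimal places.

0.800

β_Ellery = 0.407 × 28.61% / 23.61% = 0.4932
β_Quill = 0.582 × 30.84% / 23.61% = 0.7602
β_Varden = 0.722 × 30.91% / 23.61% = 0.9452
β_Galt = 0.614 × 22.40% / 23.61% = 0.5825
β_Corwin = 0.595 × 33.88% / 23.61% = 0.8538
β_P = Σ w_i β_i = 0.07×0.4932 + 0.33×0.7602 + 0.29×0.9452 + 0.09×0.5825 + 0.22×0.8538 = 0.7998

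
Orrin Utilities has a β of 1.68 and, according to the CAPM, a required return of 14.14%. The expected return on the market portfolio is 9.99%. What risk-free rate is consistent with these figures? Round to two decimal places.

E(R) = R_f + β(E(R_m) − R_f) = R_f(1 − β) + β·E(R_m)
14.14% = R_f × (1 − 1.68) + 1.68 × 9.99%
14.14% = R_f × -0.68 + 16.7832%
R_f = (14.14% − 16.7832%) / -0.68 = 3.89%

3.89%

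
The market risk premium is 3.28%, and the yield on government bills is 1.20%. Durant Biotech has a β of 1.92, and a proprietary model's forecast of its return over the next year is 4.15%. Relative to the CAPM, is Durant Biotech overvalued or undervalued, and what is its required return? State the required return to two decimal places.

Overvalued; required return 7.50%

Required return = R_f + β·MRP = 1.20% + 1.92 × 3.28% = 7.50%
Forecast 4.15% < required 7.50% → the stock plots below the SML → overvalued.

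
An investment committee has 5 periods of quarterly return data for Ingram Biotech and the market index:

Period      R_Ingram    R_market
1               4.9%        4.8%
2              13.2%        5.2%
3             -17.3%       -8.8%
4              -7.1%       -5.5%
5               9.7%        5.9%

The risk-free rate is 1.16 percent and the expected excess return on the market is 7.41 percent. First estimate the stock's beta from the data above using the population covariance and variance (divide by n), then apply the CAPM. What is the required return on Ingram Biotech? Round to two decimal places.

14.26%

Mean R_i = (4.9 + 13.2 − 17.3 − 7.1 + 9.7) / 5 = 0.6800%
Mean R_m = (4.8 + 5.2 − 8.8 − 5.5 + 5.9) / 5 = 0.3200%
Σ(R_i − R̄_i)(R_m − R̄_m) = 339.5920  ⇒  Cov = 339.5920 / 5 = 67.9184
Σ(R_m − R̄_m)² = 192.0680  ⇒  Var(R_m) = 192.0680 / 5 = 38.4136
β = Cov / Var(R_m) = 67.9184 / 38.4136 = 1.7681
E(R) = R_f + β × MRP = 1.16% + 1.7681 × 7.41% = 14.26%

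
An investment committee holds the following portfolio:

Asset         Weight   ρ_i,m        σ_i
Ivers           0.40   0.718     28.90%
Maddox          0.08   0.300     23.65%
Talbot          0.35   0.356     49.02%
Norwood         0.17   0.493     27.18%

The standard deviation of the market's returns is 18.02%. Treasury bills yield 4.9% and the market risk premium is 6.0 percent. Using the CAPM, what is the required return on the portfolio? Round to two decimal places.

10.64%

β_Ivers = 0.718 × 28.90% / 18.02% = 1.1515
β_Maddox = 0.300 × 23.65% / 18.02% = 0.3937
β_Talbot = 0.356 × 49.02% / 18.02% = 0.9684
β_Norwood = 0.493 × 27.18% / 18.02% = 0.7436
β_P = Σ w_i β_i = 0.40×1.1515 + 0.08×0.3937 + 0.35×0.9684 + 0.17×0.7436 = 0.9574
E(R_P) = R_f + β_P × MRP = 4.9% + 0.9574 × 6.0% = 10.64%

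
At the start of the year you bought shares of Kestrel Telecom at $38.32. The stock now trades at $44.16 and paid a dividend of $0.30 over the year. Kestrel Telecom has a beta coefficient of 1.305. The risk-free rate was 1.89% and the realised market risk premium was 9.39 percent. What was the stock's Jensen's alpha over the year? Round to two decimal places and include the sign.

Realised HPR = (P1 + D1 − P0) / P0 = (44.16 + 0.30 − 38.32) / 38.32 = 6.14 / 38.32 = 16.0230%
CAPM required = R_f + β·MRP = 1.89% + 1.305 × 9.39% = 14.14395%
α = realised − required = 16.0230% − 14.14395% = +1.88%

+1.88%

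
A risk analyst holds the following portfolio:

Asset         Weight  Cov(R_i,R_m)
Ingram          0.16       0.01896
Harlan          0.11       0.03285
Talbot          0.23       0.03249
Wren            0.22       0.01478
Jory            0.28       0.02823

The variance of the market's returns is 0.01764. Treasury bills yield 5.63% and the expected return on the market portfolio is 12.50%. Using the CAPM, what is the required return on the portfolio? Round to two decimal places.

β_Ingram = 0.01896 / 0.01764 = 1.0748
β_Harlan = 0.03285 / 0.01764 = 1.8622
β_Talbot = 0.03249 / 0.01764 = 1.8418
β_Wren = 0.01478 / 0.01764 = 0.8379
β_Jory = 0.02823 / 0.01764 = 1.6003
β_P = Σ w_i β_i = 0.16×1.0748 + 0.11×1.8622 + 0.23×1.8418 + 0.22×0.8379 + 0.28×1.6003 = 1.4328
MRP = 12.50% − 5.63% = 6.87%
E(R_P) = R_f + β_P × MRP = 5.63% + 1.4328 × 6.87% = 15.47%

15.47%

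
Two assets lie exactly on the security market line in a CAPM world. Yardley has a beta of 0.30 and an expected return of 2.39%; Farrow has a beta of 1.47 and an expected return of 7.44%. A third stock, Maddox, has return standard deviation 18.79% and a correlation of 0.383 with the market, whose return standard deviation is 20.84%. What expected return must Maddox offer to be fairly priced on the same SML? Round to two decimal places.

2.59%

MRP = (7.44% − 2.39%) / (1.47 − 0.30) = 4.3162%
R_f = 2.39% − 0.30 × 4.3162% = 1.0951%
β_Maddox = ρ·σ_i/σ_m = 0.383 × 18.79 / 20.84 = 0.3453
E(R_Maddox) = R_f + β × MRP = 1.0951% + 0.3453 × 4.3162% = 2.59%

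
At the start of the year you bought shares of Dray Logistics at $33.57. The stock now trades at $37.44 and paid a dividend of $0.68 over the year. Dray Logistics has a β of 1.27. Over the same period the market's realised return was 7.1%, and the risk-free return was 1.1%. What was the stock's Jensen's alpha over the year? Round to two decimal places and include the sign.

+4.83%

Realised HPR = (P1 + D1 − P0) / P0 = (37.44 + 0.68 − 33.57) / 33.57 = 4.55 / 33.57 = 13.5538%
MRP = 7.1% − 1.1% = 6.00%
CAPM required = R_f + β·MRP = 1.1% + 1.27 × 6.0% = 8.7200%
α = realised − required = 13.5538% − 8.7200% = +4.83%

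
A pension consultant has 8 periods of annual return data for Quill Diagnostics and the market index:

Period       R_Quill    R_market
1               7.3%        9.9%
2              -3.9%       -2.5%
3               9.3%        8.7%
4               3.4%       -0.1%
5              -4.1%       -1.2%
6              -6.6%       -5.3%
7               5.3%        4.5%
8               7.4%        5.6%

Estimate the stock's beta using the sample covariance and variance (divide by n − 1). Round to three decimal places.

Mean R_i = (7.3 − 3.9 + 9.3 + 3.4 − 4.1 − 6.6 + 5.3 + 7.4) / 8 = 2.2625%
Mean R_m = (9.9 − 2.5 + 8.7 − 0.1 − 1.2 − 5.3 + 4.5 + 5.6) / 8 = 2.4500%
Σ(R_i − R̄_i)(R_m − R̄_m) = 223.4350  ⇒  Cov = 223.4350 / 7 = 31.9193
Σ(R_m − R̄_m)² = 213.0800  ⇒  Var(R_m) = 213.0800 / 7 = 30.4400
β = Cov / Var(R_m) = 31.9193 / 30.4400 = 1.0486

1.049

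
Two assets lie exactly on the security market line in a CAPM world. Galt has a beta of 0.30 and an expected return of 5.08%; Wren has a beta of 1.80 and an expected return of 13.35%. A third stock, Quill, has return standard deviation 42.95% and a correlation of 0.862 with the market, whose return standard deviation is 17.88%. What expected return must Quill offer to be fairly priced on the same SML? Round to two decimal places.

14.84%

MRP = (13.35% − 5.08%) / (1.80 − 0.30) = 5.5133%
R_f = 5.08% − 0.30 × 5.5133% = 3.4260%
β_Quill = ρ·σ_i/σ_m = 0.862 × 42.95 / 17.88 = 2.0706
E(R_Quill) = R_f + β × MRP = 3.4260% + 2.0706 × 5.5133% = 14.84%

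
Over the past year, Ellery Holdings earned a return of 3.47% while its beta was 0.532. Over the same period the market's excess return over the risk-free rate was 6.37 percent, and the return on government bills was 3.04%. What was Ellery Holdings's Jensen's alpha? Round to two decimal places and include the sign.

CAPM benchmark = R_f + β(R_m − R_f) = 3.04% + 0.532 × 6.37% = 6.42884%
α = actual − benchmark = 3.47% − 6.42884% = -2.96%

-2.96%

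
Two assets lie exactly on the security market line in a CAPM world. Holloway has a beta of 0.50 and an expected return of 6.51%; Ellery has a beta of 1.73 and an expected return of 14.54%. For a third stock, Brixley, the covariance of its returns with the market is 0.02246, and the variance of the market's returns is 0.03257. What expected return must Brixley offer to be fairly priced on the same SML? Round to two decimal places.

MRP = (14.54% − 6.51%) / (1.73 − 0.50) = 6.5285%
R_f = 6.51% − 0.50 × 6.5285% = 3.2458%
β_Brixley = Cov / Var(R_m) = 0.02246 / 0.03257 = 0.6896
E(R_Brixley) = R_f + β × MRP = 3.2458% + 0.6896 × 6.5285% = 7.75%

7.75%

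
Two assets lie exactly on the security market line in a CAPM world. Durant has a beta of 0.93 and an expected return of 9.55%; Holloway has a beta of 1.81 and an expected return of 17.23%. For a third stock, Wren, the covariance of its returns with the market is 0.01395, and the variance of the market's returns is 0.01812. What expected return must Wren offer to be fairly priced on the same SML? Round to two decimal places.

8.15%

MRP = (17.23% − 9.55%) / (1.81 − 0.93) = 8.7273%
R_f = 9.55% − 0.93 × 8.7273% = 1.4336%
β_Wren = Cov / Var(R_m) = 0.01395 / 0.01812 = 0.7699
E(R_Wren) = R_f + β × MRP = 1.4336% + 0.7699 × 8.7273% = 8.15%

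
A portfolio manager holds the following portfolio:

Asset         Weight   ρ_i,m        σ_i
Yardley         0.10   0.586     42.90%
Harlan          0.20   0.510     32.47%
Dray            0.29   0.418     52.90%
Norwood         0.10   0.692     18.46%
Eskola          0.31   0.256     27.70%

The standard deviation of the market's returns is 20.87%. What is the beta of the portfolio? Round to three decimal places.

0.753

β_Yardley = 0.586 × 42.90% / 20.87% = 1.2046
β_Harlan = 0.510 × 32.47% / 20.87% = 0.7935
β_Dray = 0.418 × 52.90% / 20.87% = 1.0595
β_Norwood = 0.692 × 18.46% / 20.87% = 0.6121
β_Eskola = 0.256 × 27.70% / 20.87% = 0.3398
β_P = Σ w_i β_i = 0.10×1.2046 + 0.20×0.7935 + 0.29×1.0595 + 0.10×0.6121 + 0.31×0.3398 = 0.7530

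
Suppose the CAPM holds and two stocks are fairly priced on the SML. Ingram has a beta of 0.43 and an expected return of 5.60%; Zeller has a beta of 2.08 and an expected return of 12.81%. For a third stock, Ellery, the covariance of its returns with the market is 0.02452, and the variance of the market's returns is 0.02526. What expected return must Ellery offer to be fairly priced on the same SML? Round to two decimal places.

MRP = (12.81% − 5.60%) / (2.08 − 0.43) = 4.3697%
R_f = 5.60% − 0.43 × 4.3697% = 3.7210%
β_Ellery = Cov / Var(R_m) = 0.02452 / 0.02526 = 0.9707
E(R_Ellery) = R_f + β × MRP = 3.7210% + 0.9707 × 4.3697% = 7.96%

7.96%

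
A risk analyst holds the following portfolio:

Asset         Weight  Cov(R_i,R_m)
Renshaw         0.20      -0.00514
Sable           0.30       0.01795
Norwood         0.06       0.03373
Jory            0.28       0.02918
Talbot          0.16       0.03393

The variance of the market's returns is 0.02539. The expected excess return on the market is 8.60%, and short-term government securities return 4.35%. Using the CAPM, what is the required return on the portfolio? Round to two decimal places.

β_Renshaw = -0.00514 / 0.02539 = -0.2024
β_Sable = 0.01795 / 0.02539 = 0.7070
β_Norwood = 0.03373 / 0.02539 = 1.3285
β_Jory = 0.02918 / 0.02539 = 1.1493
β_Talbot = 0.03393 / 0.02539 = 1.3364
β_P = Σ w_i β_i = 0.20×-0.2024 + 0.30×0.7070 + 0.06×1.3285 + 0.28×1.1493 + 0.16×1.3364 = 0.7870
E(R_P) = R_f + β_P × MRP = 4.35% + 0.7870 × 8.60% = 11.12%

11.12%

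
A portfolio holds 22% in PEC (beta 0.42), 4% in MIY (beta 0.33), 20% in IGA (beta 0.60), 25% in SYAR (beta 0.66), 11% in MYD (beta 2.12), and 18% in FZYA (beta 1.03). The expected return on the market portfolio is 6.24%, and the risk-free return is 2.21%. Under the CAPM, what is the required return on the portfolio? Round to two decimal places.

5.47%

β_P = Σ w_i β_i = 0.22×0.42 + 0.04×0.33 + 0.20×0.60 + 0.25×0.66 + 0.11×2.12 + 0.18×1.03 = 0.8092
MRP = 6.24% − 2.21% = 4.03%
E(R_P) = R_f + β_P × MRP = 2.21% + 0.8092 × 4.03% = 5.47%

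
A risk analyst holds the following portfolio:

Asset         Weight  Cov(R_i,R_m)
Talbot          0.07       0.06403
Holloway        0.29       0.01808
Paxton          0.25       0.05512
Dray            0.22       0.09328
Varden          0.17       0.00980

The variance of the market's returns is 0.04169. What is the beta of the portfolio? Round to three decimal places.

β_Talbot = 0.06403 / 0.04169 = 1.5359
β_Holloway = 0.01808 / 0.04169 = 0.4337
β_Paxton = 0.05512 / 0.04169 = 1.3221
β_Dray = 0.09328 / 0.04169 = 2.2375
β_Varden = 0.00980 / 0.04169 = 0.2351
β_P = Σ w_i β_i = 0.07×1.5359 + 0.29×0.4337 + 0.25×1.3221 + 0.22×2.2375 + 0.17×0.2351 = 1.0960

1.096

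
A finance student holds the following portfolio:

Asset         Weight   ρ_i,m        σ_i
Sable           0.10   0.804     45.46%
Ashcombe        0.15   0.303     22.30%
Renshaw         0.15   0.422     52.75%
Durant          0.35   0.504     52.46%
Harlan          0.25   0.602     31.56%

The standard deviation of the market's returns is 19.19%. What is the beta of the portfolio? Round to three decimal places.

1.147

β_Sable = 0.804 × 45.46% / 19.19% = 1.9046
β_Ashcombe = 0.303 × 22.30% / 19.19% = 0.3521
β_Renshaw = 0.422 × 52.75% / 19.19% = 1.1600
β_Durant = 0.504 × 52.46% / 19.19% = 1.3778
β_Harlan = 0.602 × 31.56% / 19.19% = 0.9901
β_P = Σ w_i β_i = 0.10×1.9046 + 0.15×0.3521 + 0.15×1.1600 + 0.35×1.3778 + 0.25×0.9901 = 1.1470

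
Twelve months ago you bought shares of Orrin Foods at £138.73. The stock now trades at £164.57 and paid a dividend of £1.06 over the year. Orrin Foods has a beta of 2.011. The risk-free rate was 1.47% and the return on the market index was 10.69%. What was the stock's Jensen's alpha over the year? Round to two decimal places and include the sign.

Realised HPR = (P1 + D1 − P0) / P0 = (164.57 + 1.06 − 138.73) / 138.73 = 26.90 / 138.73 = 19.3902%
MRP = 10.69% − 1.47% = 9.22%
CAPM required = R_f + β·MRP = 1.47% + 2.011 × 9.22% = 20.01142%
α = realised − required = 19.3902% − 20.01142% = -0.62%

-0.62%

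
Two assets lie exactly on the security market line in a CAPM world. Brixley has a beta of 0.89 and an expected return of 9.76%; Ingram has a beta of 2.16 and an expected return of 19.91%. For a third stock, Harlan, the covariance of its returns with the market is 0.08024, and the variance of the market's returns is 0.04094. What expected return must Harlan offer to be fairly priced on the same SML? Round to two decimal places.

MRP = (19.91% − 9.76%) / (2.16 − 0.89) = 7.9921%
R_f = 9.76% − 0.89 × 7.9921% = 2.6470%
β_Harlan = Cov / Var(R_m) = 0.08024 / 0.04094 = 1.9599
E(R_Harlan) = R_f + β × MRP = 2.6470% + 1.9599 × 7.9921% = 18.31%

18.31%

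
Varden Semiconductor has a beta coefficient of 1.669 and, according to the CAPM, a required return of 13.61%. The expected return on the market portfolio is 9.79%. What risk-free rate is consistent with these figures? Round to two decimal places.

E(R) = R_f + β(E(R_m) − R_f) = R_f(1 − β) + β·E(R_m)
13.61% = R_f × (1 − 1.669) + 1.669 × 9.79%
13.61% = R_f × -0.669 + 16.33951%
R_f = (13.61% − 16.33951%) / -0.669 = 4.08%

4.08%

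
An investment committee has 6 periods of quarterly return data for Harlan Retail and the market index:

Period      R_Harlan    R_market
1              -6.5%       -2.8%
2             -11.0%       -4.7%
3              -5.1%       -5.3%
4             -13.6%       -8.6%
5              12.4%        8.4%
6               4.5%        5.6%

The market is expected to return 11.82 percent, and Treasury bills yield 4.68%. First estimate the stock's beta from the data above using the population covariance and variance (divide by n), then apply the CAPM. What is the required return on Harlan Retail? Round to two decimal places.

Mean R_i = (-6.5 − 11.0 − 5.1 − 13.6 + 12.4 + 4.5) / 6 = -3.2167%
Mean R_m = (-2.8 − 4.7 − 5.3 − 8.6 + 8.4 + 5.6) / 6 = -1.2333%
Σ(R_i − R̄_i)(R_m − R̄_m) = 319.4467  ⇒  Cov = 319.4467 / 6 = 53.2411
Σ(R_m − R̄_m)² = 224.7733  ⇒  Var(R_m) = 224.7733 / 6 = 37.4622
β = Cov / Var(R_m) = 53.2411 / 37.4622 = 1.4212
MRP = 11.82% − 4.68% = 7.14%
E(R) = R_f + β × MRP = 4.68% + 1.4212 × 7.14% = 14.83%

14.83%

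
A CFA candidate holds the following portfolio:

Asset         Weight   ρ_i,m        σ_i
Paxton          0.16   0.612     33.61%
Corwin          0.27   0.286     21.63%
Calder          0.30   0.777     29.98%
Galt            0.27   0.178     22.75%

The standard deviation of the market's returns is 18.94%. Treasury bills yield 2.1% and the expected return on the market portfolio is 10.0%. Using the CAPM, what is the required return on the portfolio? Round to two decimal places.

7.54%

β_Paxton = 0.612 × 33.61% / 18.94% = 1.0860
β_Corwin = 0.286 × 21.63% / 18.94% = 0.3266
β_Calder = 0.777 × 29.98% / 18.94% = 1.2299
β_Galt = 0.178 × 22.75% / 18.94% = 0.2138
β_P = Σ w_i β_i = 0.16×1.0860 + 0.27×0.3266 + 0.30×1.2299 + 0.27×0.2138 = 0.6886
MRP = 10.0% − 2.1% = 7.90%
E(R_P) = R_f + β_P × MRP = 2.1% + 0.6886 × 7.9% = 7.54%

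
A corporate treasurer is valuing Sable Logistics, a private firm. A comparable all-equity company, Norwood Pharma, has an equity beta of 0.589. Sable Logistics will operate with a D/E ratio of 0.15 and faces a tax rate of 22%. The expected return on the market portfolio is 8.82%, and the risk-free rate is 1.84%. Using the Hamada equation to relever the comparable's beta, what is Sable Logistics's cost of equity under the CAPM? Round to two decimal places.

β_L = β_U × [1 + (1 − t)(D/E)] = 0.589 × [1 + (1 − 0.22) × 0.15]
    = 0.589 × [1 + 0.78 × 0.15] = 0.589 × 1.1170 = 0.6579
MRP = 8.82% − 1.84% = 6.98%
E(R) = R_f + β_L × MRP = 1.84% + 0.6579 × 6.98% = 6.43%

6.43%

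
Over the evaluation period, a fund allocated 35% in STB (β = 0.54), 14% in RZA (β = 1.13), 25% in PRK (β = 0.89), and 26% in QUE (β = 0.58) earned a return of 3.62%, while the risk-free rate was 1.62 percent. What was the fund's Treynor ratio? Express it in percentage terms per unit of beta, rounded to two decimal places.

β_P = 0.35×0.54 + 0.14×1.13 + 0.25×0.89 + 0.26×0.58 = 0.7205
Treynor = (R_P − R_f) / β_P = (3.62% − 1.62%) / 0.7205 = 2.00% / 0.7205 = 2.78%

2.78%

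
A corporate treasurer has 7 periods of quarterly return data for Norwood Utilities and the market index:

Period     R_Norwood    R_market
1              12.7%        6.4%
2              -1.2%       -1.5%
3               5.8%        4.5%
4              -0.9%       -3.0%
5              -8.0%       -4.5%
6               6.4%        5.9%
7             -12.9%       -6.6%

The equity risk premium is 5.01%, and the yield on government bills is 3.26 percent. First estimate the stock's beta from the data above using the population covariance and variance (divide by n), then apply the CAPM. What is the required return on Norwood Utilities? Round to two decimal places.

11.19%

Mean R_i = (12.7 − 1.2 + 5.8 − 0.9 − 8.0 + 6.4 − 12.9) / 7 = 0.2714%
Mean R_m = (6.4 − 1.5 + 4.5 − 3.0 − 4.5 + 5.9 − 6.6) / 7 = 0.1714%
Σ(R_i − R̄_i)(R_m − R̄_m) = 270.4543  ⇒  Cov = 270.4543 / 7 = 38.6363
Σ(R_m − R̄_m)² = 170.8743  ⇒  Var(R_m) = 170.8743 / 7 = 24.4106
β = Cov / Var(R_m) = 38.6363 / 24.4106 = 1.5828
E(R) = R_f + β × MRP = 3.26% + 1.5828 × 5.01% = 11.19%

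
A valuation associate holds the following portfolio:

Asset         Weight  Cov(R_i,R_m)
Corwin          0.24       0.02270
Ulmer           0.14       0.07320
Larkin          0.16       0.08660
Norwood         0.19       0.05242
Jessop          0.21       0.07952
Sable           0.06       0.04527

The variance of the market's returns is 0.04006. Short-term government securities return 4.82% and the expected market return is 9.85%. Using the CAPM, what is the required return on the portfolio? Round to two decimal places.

12.22%

β_Corwin = 0.02270 / 0.04006 = 0.5667
β_Ulmer = 0.07320 / 0.04006 = 1.8273
β_Larkin = 0.08660 / 0.04006 = 2.1618
β_Norwood = 0.05242 / 0.04006 = 1.3085
β_Jessop = 0.07952 / 0.04006 = 1.9850
β_Sable = 0.04527 / 0.04006 = 1.1301
β_P = Σ w_i β_i = 0.24×0.5667 + 0.14×1.8273 + 0.16×2.1618 + 0.19×1.3085 + 0.21×1.9850 + 0.06×1.1301 = 1.4710
MRP = 9.85% − 4.82% = 5.03%
E(R_P) = R_f + β_P × MRP = 4.82% + 1.4710 × 5.03% = 12.22%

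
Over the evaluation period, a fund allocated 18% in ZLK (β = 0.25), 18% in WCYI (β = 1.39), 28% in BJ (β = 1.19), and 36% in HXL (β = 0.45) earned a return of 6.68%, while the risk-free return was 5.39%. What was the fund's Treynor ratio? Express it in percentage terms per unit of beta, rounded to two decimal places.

β_P = 0.18×0.25 + 0.18×1.39 + 0.28×1.19 + 0.36×0.45 = 0.7904
Treynor = (R_P − R_f) / β_P = (6.68% − 5.39%) / 0.7904 = 1.29% / 0.7904 = 1.63%

1.63%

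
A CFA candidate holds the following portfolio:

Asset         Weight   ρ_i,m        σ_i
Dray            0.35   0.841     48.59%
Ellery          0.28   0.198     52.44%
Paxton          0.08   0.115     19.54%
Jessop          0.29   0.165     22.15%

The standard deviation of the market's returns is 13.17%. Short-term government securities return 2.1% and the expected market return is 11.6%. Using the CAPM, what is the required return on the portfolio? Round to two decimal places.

β_Dray = 0.841 × 48.59% / 13.17% = 3.1028
β_Ellery = 0.198 × 52.44% / 13.17% = 0.7884
β_Paxton = 0.115 × 19.54% / 13.17% = 0.1706
β_Jessop = 0.165 × 22.15% / 13.17% = 0.2775
β_P = Σ w_i β_i = 0.35×3.1028 + 0.28×0.7884 + 0.08×0.1706 + 0.29×0.2775 = 1.4009
MRP = 11.6% − 2.1% = 9.50%
E(R_P) = R_f + β_P × MRP = 2.1% + 1.4009 × 9.5% = 15.41%

15.41%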